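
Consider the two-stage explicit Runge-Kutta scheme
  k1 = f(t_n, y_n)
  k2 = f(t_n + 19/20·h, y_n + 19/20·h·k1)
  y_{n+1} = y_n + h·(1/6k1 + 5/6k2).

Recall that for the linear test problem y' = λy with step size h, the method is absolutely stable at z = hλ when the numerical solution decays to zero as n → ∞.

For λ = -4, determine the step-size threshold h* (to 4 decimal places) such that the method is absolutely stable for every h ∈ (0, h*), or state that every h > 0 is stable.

Set f=λy, z=hλ:
  k1=λy_n ⇒ h·k1=z·y_n;  k2=λ(1+19/20z)y_n ⇒ h·k2=z(1+19/20z)y_n
  y_{n+1}/y_n = 1 + 1/6z + 5/6z(1+19/20z) = 1 + z + 19/24z²
  Hence R(z) = 1 + z + 19/24z².

Need |R(x)|<1, x<0.
x=-0.66: |R|=0.6848
R=1: x+19/24x²=0 ⇒ x=−24/19=-1.2632; min R=1−1/(4·19/24)=0.6842>−1
Confirm numerically:
  x=-1.197: |R|=0.93731 <1
  x=-1.094: |R|=0.85350 <1
  x=-0.885: |R|=0.73505 <1
  x=-0.679: |R|=0.68599 <1
  x=-1.471: |R|=1.24204 >1
  x=-1.411: |R|=1.16515 >1
  x=-1.284: |R|=1.02119 >1
Interval (-1.2632, 0).

(-1.2632,0); λ=-4 ⇒ h* = (24/19)/4 = 0.3158.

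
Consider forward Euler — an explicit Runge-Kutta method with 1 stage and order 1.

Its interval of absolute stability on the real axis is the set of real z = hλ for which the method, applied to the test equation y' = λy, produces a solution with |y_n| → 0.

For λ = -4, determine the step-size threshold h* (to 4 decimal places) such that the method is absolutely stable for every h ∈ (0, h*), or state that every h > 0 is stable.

With y'=λy (z=hλ):
  order 1, 1-stage ⇒ R(z)=1+z
  (e.g. R(-1.51)=-0.51000, |R|=0.51000)

Find x<0 with |R(x)|<1.
x=-1.51: |R|=0.5100
|R(-2.33)|=1.3300 |R(-1.65)|=0.6500 |R(-0.92)|=0.0800
Bisect:
  x_lo=-2.6248 |R|=1.6248  x_hi=-0.2735 |R|=0.7265
  mid=-1.44911 |R|=0.44911 →hi
  mid=-2.03693 |R|=1.03693 →lo
  mid=-1.74302 |R|=0.74302 →hi
  mid=-1.88998 |R|=0.88998 →hi
  mid=-1.96345 |R|=0.96345 →hi
  mid=-2.00019 |R|=1.00019 →lo
  mid=-1.98182 |R|=0.98182 →hi
  mid=-1.99101 |R|=0.99101 →hi
  mid=-1.99560 |R|=0.99560 →hi
  ...
  [-2.00005,-1.99991] ⇒ x*=-2.0000
Interval (-2.0000, 0).

(-2.0000,0); λ=-4 ⇒ h* = 0.5000.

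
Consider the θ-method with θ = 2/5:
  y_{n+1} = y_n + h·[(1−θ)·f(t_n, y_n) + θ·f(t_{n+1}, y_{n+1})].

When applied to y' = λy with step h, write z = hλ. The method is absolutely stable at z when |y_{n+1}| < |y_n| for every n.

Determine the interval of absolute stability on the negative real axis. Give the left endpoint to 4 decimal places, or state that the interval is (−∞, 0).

On y'=λy, z=hλ:
  y_{n+1} = y_n + z·[3/5·y_n + 2/5·y_{n+1}] ⇒ (1 − 2/5z)y_{n+1} = (1 + 3/5z)y_n
  Hence R(z) = (1 + 3/5z)/(1 − 2/5z).

Boundary: |R(x)|=1, x<0.
x=-0.57: |R|=0.5358
R=−1: 1+3/5x = −1+2/5x ⇒ -1/5x=2 ⇒ x=2/(-1/5)=-10.0000
Confirm numerically:
  x=-8.707: |R|=0.94231 <1
  x=-8.703: |R|=0.94211 <1
  x=-4.230: |R|=0.57132 <1
  x=-10.549: |R|=1.02104 >1
  x=-10.048: |R|=1.00191 >1
Interval (-10.0000, 0).

(-10.0000, 0).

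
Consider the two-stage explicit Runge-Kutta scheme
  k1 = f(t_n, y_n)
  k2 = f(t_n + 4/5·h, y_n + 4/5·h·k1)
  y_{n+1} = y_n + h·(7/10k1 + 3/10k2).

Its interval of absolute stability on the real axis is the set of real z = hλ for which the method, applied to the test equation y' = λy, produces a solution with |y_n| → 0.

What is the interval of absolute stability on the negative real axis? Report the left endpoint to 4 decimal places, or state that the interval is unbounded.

With y'=λy (z=hλ):
  k1=λy_n ⇒ h·k1=z·y_n;  k2=λ(1+4/5z)y_n ⇒ h·k2=z(1+4/5z)y_n
  y_{n+1}/y_n = 1 + 7/10z + 3/10z(1+4/5z) = 1 + z + 6/25z²
  ⇒ R(z) = 1 + z + 6/25z².

Need |R(x)|<1, x<0.
x=-1.34: |R|=0.0909
R=1: x+6/25x²=0 ⇒ x=−25/6=-4.1667; min R=1−1/(4·6/25)=-0.0417>−1
Confirm numerically:
  x=-4.049: |R|=0.88566 <1
  x=-3.413: |R|=0.38266 <1
  x=-1.999: |R|=0.03996 <1
  x=-1.950: |R|=0.03740 <1
  x=-4.635: |R|=1.52097 >1
  x=-4.519: |R|=1.38213 >1
Stable set (-4.1667, 0).

z∈(-4.1667,0).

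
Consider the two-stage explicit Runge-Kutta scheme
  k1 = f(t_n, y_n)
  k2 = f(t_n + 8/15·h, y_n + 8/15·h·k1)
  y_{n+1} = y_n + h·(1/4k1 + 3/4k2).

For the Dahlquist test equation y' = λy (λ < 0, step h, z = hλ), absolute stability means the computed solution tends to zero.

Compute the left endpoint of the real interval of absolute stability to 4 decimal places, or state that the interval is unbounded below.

On y'=λy, z=hλ:
  k1=λy_n ⇒ h·k1=z·y_n;  k2=λ(1+8/15z)y_n ⇒ h·k2=z(1+8/15z)y_n
  y_{n+1}/y_n = 1 + 1/4z + 3/4z(1+8/15z) = 1 + z + 2/5z²
  ⇒ R(z) = 1 + z + 2/5z².

Boundary: |R(x)|=1, x<0.
x=-0.39: |R|=0.6708
R=1: x+2/5x²=0 ⇒ x=−5/2=-2.5000; min R=1−1/(4·2/5)=0.3750>−1
Confirm numerically:
  x=-1.967: |R|=0.58064 <1
  x=-1.412: |R|=0.38550 <1
  x=-1.239: |R|=0.37505 <1
  x=-1.059: |R|=0.38959 <1
  x=-3.029: |R|=1.64094 >1
  x=-2.996: |R|=1.59441 >1
  x=-2.649: |R|=1.15788 >1
So |R|<1 on (-2.5000, 0).

left endpoint -2.5000.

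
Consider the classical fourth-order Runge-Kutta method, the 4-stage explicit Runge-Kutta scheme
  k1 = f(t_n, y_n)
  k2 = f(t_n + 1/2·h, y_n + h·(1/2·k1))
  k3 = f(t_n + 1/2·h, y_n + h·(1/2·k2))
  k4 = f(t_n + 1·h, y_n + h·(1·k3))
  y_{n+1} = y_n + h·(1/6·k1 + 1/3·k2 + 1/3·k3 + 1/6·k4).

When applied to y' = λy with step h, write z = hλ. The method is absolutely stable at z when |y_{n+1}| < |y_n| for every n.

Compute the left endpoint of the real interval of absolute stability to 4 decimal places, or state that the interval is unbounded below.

left endpoint -2.7853.

On y'=λy, z=hλ:
  order 4, 4-stage ⇒ R(z)=1+z+z^2/2+z^3/6+z^4/24
  (e.g. R(-1.37)=0.28667, |R|=0.28667)

Need |R(x)|<1, x<0.
x=-1.37: |R|=0.2867
|R(-1.87)|=0.2981 |R(-1.81)|=0.2870 |R(-0.55)|=0.5773
Bisect:
  x_lo=-3.1796 |R|=1.7764  x_hi=-0.2154 |R|=0.8062
  mid=-1.69746 |R|=0.27399 →hi
  mid=-2.43851 |R|=0.59124 →hi
  mid=-2.80903 |R|=1.03638 →lo
  mid=-2.62377 |R|=0.78256 →hi
  mid=-2.71640 |R|=0.90100 →hi
  mid=-2.76272 |R|=0.96649 →hi
  mid=-2.78587 |R|=1.00087 →lo
  mid=-2.77429 |R|=0.98354 →hi
  mid=-2.78008 |R|=0.99217 →hi
  ...
  [-2.78533,-2.78515] ⇒ x*=-2.7853
So |R|<1 on (-2.7853, 0).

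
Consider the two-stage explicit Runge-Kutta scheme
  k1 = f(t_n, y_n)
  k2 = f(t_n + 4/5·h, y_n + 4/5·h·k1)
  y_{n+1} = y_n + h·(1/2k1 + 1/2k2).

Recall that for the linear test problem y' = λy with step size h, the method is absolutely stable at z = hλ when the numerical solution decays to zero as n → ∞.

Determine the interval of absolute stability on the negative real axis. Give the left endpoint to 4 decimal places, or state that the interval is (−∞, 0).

z∈(-2.5000,0).

On y'=λy, z=hλ:
  k1=λy_n ⇒ h·k1=z·y_n;  k2=λ(1+4/5z)y_n ⇒ h·k2=z(1+4/5z)y_n
  y_{n+1}/y_n = 1 + 1/2z + 1/2z(1+4/5z) = 1 + z + 2/5z²
  R(z) = 1 + z + 2/5z².

Find x<0 with |R(x)|<1.
x=-0.37: |R|=0.6848
R=1: x+2/5x²=0 ⇒ x=−5/2=-2.5000; min R=1−1/(4·2/5)=0.3750>−1
Confirm numerically:
  x=-1.821: |R|=0.50542 <1
  x=-1.506: |R|=0.40121 <1
  x=-1.185: |R|=0.37669 <1
  x=-2.994: |R|=1.59161 >1
  x=-2.982: |R|=1.57493 >1
Stable set (-2.5000, 0).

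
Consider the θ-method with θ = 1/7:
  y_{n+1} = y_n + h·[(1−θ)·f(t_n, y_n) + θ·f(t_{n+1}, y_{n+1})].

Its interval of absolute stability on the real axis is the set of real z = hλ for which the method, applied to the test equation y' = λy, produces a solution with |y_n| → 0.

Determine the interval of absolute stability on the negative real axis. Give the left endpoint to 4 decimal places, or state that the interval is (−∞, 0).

(-2.8000, 0).

With y'=λy (z=hλ):
  y_{n+1} = y_n + z·[6/7·y_n + 1/7·y_{n+1}] ⇒ (1 − 1/7z)y_{n+1} = (1 + 6/7z)y_n
  R(z) = (1 + 6/7z)/(1 − 1/7z).

Solve |R(x)|<1 on ℝ⁻.
x=-0.78: |R|=0.2982
R=−1: 1+6/7x = −1+1/7x ⇒ -5/7x=2 ⇒ x=2/(-5/7)=-2.8000
Confirm numerically:
  x=-2.300: |R|=0.73118 <1
  x=-2.193: |R|=0.66986 <1
  x=-1.999: |R|=0.55495 <1
  x=-1.352: |R|=0.13314 <1
  x=-3.349: |R|=1.26524 >1
  x=-3.300: |R|=1.24272 >1
  x=-3.251: |R|=1.21998 >1
Stable set (-2.8000, 0).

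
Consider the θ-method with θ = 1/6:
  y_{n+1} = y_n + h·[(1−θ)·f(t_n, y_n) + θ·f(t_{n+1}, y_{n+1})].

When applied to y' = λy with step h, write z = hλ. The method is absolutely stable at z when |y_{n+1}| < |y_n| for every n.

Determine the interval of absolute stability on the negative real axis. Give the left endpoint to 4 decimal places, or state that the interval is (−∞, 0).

z∈(-3.0000,0).

On y'=λy, z=hλ:
  y_{n+1} = y_n + z·[5/6·y_n + 1/6·y_{n+1}] ⇒ (1 − 1/6z)y_{n+1} = (1 + 5/6z)y_n
  so R(z) = (1 + 5/6z)/(1 − 1/6z).

Boundary: |R(x)|=1, x<0.
x=-1.29: |R|=0.0617
R=−1: 1+5/6x = −1+1/6x ⇒ -2/3x=2 ⇒ x=2/(-2/3)=-3.0000
Confirm numerically:
  x=-2.838: |R|=0.92668 <1
  x=-2.760: |R|=0.89041 <1
  x=-1.579: |R|=0.25003 <1
  x=-1.473: |R|=0.18266 <1
  x=-3.499: |R|=1.21013 >1
  x=-3.381: |R|=1.16246 >1
Interval (-3.0000, 0).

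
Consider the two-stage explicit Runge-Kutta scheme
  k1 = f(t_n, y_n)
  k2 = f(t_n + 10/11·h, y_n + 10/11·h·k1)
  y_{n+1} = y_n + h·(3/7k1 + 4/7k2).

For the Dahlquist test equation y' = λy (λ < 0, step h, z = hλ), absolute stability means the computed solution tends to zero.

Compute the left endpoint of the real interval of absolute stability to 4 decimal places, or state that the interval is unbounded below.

With y'=λy (z=hλ):
  k1=λy_n ⇒ h·k1=z·y_n;  k2=λ(1+10/11z)y_n ⇒ h·k2=z(1+10/11z)y_n
  y_{n+1}/y_n = 1 + 3/7z + 4/7z(1+10/11z) = 1 + z + 40/77z²
  Hence R(z) = 1 + z + 40/77z².

Find x<0 with |R(x)|<1.
x=-0.99: |R|=0.5191
R=1: x+40/77x²=0 ⇒ x=−77/40=-1.9250; min R=1−1/(4·40/77)=0.5188>−1
Confirm numerically:
  x=-1.778: |R|=0.86423 <1
  x=-1.523: |R|=0.68195 <1
  x=-1.388: |R|=0.61280 <1
  x=-1.062: |R|=0.52389 <1
  x=-2.335: |R|=1.49732 >1
  x=-2.135: |R|=1.23291 >1
  x=-2.060: |R|=1.14447 >1
Stable set (-1.9250, 0).

left endpoint -1.9250.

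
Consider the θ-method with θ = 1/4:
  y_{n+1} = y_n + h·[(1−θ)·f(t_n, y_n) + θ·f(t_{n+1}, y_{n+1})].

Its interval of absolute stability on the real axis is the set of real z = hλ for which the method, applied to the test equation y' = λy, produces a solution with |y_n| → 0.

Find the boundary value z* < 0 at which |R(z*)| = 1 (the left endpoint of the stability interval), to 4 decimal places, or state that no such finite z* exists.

left endpoint -4.0000.

Test eqn y'=λy, z=hλ:
  y_{n+1} = y_n + z·[3/4·y_n + 1/4·y_{n+1}] ⇒ (1 − 1/4z)y_{n+1} = (1 + 3/4z)y_n
  Hence R(z) = (1 + 3/4z)/(1 − 1/4z).

Solve |R(x)|<1 on ℝ⁻.
x=-1.58: |R|=0.1326
R=−1: 1+3/4x = −1+1/4x ⇒ -1/2x=2 ⇒ x=2/(-1/2)=-4.0000
Confirm numerically:
  x=-3.831: |R|=0.95684 <1
  x=-2.718: |R|=0.61834 <1
  x=-1.931: |R|=0.30231 <1
  x=-4.570: |R|=1.13302 >1
  x=-4.436: |R|=1.10337 >1
  x=-4.290: |R|=1.06996 >1
Stable set (-4.0000, 0).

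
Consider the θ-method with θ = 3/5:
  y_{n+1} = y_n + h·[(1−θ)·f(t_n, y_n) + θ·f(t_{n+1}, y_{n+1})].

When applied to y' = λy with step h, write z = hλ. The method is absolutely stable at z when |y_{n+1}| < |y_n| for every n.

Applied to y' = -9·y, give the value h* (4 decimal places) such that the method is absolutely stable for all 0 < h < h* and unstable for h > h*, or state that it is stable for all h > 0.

(−∞, 0) — no finite endpoint. Any h>0 works for λ=-9.

Test eqn y'=λy, z=hλ:
  y_{n+1} = y_n + z·[2/5·y_n + 3/5·y_{n+1}] ⇒ (1 − 3/5z)y_{n+1} = (1 + 2/5z)y_n
  ⇒ R(z) = (1 + 2/5z)/(1 − 3/5z).

Find x<0 with |R(x)|<1.
x=-0.55: |R|=0.5865
x=-2: |R|=0.0909
x=-10: |R|=0.4286
x=-100: |R|=0.6393
θ=3/5≥1/2 ⇒ |1+2/5x|<|1−3/5x| ∀x<0 ⇒ unbounded interval.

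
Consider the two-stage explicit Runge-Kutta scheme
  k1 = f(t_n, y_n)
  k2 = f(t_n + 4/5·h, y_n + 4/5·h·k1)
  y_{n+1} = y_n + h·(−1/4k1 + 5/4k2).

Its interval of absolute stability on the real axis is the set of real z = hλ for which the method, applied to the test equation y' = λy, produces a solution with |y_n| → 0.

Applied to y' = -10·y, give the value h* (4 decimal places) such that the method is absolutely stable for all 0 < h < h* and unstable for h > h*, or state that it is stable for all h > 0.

(-1.0000,0); λ=-10 ⇒ h* = (1)/10 = 0.1000.

Set f=λy, z=hλ:
  k1=λy_n ⇒ h·k1=z·y_n;  k2=λ(1+4/5z)y_n ⇒ h·k2=z(1+4/5z)y_n
  y_{n+1}/y_n = 1 − 1/4z + 5/4z(1+4/5z) = 1 + z + z²
  R(z) = 1 + z + z².

Find x<0 with |R(x)|<1.
x=-0.55: |R|=0.7525
R=1: x+1x²=0 ⇒ x=−1=-1.0000; min R=1−1/(4·1)=0.7500>−1
Confirm numerically:
  x=-0.978: |R|=0.97848 <1
  x=-0.861: |R|=0.88032 <1
  x=-0.627: |R|=0.76613 <1
  x=-0.576: |R|=0.75578 <1
  x=-1.076: |R|=1.08178 >1
  x=-1.044: |R|=1.04594 >1
Stable set (-1.0000, 0).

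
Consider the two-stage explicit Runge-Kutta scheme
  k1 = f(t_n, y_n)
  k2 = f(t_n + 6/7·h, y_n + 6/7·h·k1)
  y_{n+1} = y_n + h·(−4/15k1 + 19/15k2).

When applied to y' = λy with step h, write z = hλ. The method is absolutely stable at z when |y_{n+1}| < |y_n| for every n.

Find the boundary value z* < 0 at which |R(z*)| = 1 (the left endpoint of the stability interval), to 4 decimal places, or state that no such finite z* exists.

On y'=λy, z=hλ:
  k1=λy_n ⇒ h·k1=z·y_n;  k2=λ(1+6/7z)y_n ⇒ h·k2=z(1+6/7z)y_n
  y_{n+1}/y_n = 1 − 4/15z + 19/15z(1+6/7z) = 1 + z + 38/35z²
  ⇒ R(z) = 1 + z + 38/35z².

Need |R(x)|<1, x<0.
x=-0.57: |R|=0.7827
R=1: x+38/35x²=0 ⇒ x=−35/38=-0.9211; min R=1−1/(4·38/35)=0.7697>−1
Confirm numerically:
  x=-0.894: |R|=0.97374 <1
  x=-0.833: |R|=0.92037 <1
  x=-0.399: |R|=0.77385 <1
  x=-1.444: |R|=1.81986 >1
  x=-1.442: |R|=1.81560 >1
  x=-1.092: |R|=1.20268 >1
Stable set (-0.9211, 0).

left endpoint -0.9211.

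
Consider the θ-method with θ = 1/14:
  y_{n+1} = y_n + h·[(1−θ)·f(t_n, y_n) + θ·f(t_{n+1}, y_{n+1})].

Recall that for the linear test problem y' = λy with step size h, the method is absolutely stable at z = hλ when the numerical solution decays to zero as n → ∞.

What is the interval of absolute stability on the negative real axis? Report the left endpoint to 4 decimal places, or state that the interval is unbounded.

z∈(-2.3333,0).

Set f=λy, z=hλ:
  y_{n+1} = y_n + z·[13/14·y_n + 1/14·y_{n+1}] ⇒ (1 − 1/14z)y_{n+1} = (1 + 13/14z)y_n
  ⇒ R(z) = (1 + 13/14z)/(1 − 1/14z).

Need |R(x)|<1, x<0.
x=-1.31: |R|=0.1979
R=−1: 1+13/14x = −1+1/14x ⇒ -6/7x=2 ⇒ x=2/(-6/7)=-2.3333
Confirm numerically:
  x=-1.903: |R|=0.67528 <1
  x=-1.595: |R|=0.43187 <1
  x=-0.989: |R|=0.07626 <1
  x=-2.706: |R|=1.26769 >1
  x=-2.624: |R|=1.20982 >1
Interval (-2.3333, 0).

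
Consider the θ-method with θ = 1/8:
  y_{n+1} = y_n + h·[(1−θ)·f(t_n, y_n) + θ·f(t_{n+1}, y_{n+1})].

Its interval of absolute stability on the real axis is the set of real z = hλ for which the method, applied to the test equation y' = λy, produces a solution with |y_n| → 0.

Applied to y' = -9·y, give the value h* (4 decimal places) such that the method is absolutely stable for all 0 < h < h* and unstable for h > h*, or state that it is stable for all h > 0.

(-2.6667,0); λ=-9 ⇒ h* = (8/3)/9 = 0.2963.

With y'=λy (z=hλ):
  y_{n+1} = y_n + z·[7/8·y_n + 1/8·y_{n+1}] ⇒ (1 − 1/8z)y_{n+1} = (1 + 7/8z)y_n
  Hence R(z) = (1 + 7/8z)/(1 − 1/8z).

Find x<0 with |R(x)|<1.
x=-1.23: |R|=0.0661
R=−1: 1+7/8x = −1+1/8x ⇒ -3/4x=2 ⇒ x=2/(-3/4)=-2.6667
Confirm numerically:
  x=-1.770: |R|=0.44933 <1
  x=-1.273: |R|=0.09824 <1
  x=-1.207: |R|=0.04877 <1
  x=-3.111: |R|=1.23994 >1
  x=-3.061: |R|=1.21390 >1
So |R|<1 on (-2.6667, 0).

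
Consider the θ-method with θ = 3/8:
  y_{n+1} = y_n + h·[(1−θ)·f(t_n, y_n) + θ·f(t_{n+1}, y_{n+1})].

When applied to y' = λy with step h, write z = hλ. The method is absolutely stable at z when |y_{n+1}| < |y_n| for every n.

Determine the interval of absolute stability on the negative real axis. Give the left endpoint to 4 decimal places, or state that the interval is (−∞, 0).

z∈(-8.0000,0).

On y'=λy, z=hλ:
  y_{n+1} = y_n + z·[5/8·y_n + 3/8·y_{n+1}] ⇒ (1 − 3/8z)y_{n+1} = (1 + 5/8z)y_n
  so R(z) = (1 + 5/8z)/(1 − 3/8z).

Solve |R(x)|<1 on ℝ⁻.
x=-1.49: |R|=0.0441
R=−1: 1+5/8x = −1+3/8x ⇒ -1/4x=2 ⇒ x=2/(-1/4)=-8.0000
Confirm numerically:
  x=-6.223: |R|=0.86674 <1
  x=-5.872: |R|=0.83385 <1
  x=-5.286: |R|=0.77249 <1
  x=-8.494: |R|=1.02951 >1
  x=-8.420: |R|=1.02526 >1
  x=-8.320: |R|=1.01942 >1
Interval (-8.0000, 0).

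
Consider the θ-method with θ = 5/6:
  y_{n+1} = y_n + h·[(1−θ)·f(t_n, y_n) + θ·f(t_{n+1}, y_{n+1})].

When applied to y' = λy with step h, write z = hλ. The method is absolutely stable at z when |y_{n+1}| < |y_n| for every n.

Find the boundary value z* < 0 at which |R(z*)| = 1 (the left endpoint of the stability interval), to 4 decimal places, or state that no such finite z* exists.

With y'=λy (z=hλ):
  y_{n+1} = y_n + z·[1/6·y_n + 5/6·y_{n+1}] ⇒ (1 − 5/6z)y_{n+1} = (1 + 1/6z)y_n
  Hence R(z) = (1 + 1/6z)/(1 − 5/6z).

Boundary: |R(x)|=1, x<0.
x=-1.27: |R|=0.3830
x=-2: |R|=0.2500
x=-10: |R|=0.0714
x=-100: |R|=0.1858
θ=5/6≥1/2 ⇒ |1+1/6x|<|1−5/6x| ∀x<0 ⇒ stable on all of ℝ⁻.

unbounded; (−∞, 0).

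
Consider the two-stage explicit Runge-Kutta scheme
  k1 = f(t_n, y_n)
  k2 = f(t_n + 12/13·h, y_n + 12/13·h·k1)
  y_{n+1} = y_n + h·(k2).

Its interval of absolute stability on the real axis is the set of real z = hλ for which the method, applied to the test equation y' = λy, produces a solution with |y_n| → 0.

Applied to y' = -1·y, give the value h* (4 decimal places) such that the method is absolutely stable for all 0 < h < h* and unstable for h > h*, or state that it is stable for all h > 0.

Set f=λy, z=hλ:
  k1=λy_n ⇒ h·k1=z·y_n;  k2=λ(1+12/13z)y_n ⇒ h·k2=z(1+12/13z)y_n
  y_{n+1}/y_n = 1 + z(1+12/13z) = 1 + z + 12/13z²
  Hence R(z) = 1 + z + 12/13z².

Solve |R(x)|<1 on ℝ⁻.
x=-0.98: |R|=0.9065
R=1: x+12/13x²=0 ⇒ x=−13/12=-1.0833; min R=1−1/(4·12/13)=0.7292>−1
Confirm numerically:
  x=-1.011: |R|=0.93250 <1
  x=-0.783: |R|=0.78293 <1
  x=-0.782: |R|=0.78248 <1
  x=-1.453: |R|=1.49581 >1
  x=-1.187: |R|=1.11359 >1
  x=-1.122: |R|=1.04005 >1
Interval (-1.0833, 0).

(-1.0833,0); λ=-1 ⇒ h* = (13/12)/1 = 1.0833.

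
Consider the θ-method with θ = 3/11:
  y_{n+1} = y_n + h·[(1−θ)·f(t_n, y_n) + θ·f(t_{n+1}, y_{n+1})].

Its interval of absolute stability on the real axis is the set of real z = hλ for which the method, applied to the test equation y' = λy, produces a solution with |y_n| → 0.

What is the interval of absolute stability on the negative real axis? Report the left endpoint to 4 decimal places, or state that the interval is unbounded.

z∈(-4.4000,0).

On y'=λy, z=hλ:
  y_{n+1} = y_n + z·[8/11·y_n + 3/11·y_{n+1}] ⇒ (1 − 3/11z)y_{n+1} = (1 + 8/11z)y_n
  so R(z) = (1 + 8/11z)/(1 − 3/11z).

Solve |R(x)|<1 on ℝ⁻.
x=-0.31: |R|=0.7142
R=−1: 1+8/11x = −1+3/11x ⇒ -5/11x=2 ⇒ x=2/(-5/11)=-4.4000
Confirm numerically:
  x=-3.526: |R|=0.79748 <1
  x=-3.486: |R|=0.78703 <1
  x=-3.300: |R|=0.73684 <1
  x=-2.711: |R|=0.55862 <1
  x=-4.946: |R|=1.10566 >1
  x=-4.510: |R|=1.02242 >1
Stable set (-4.4000, 0).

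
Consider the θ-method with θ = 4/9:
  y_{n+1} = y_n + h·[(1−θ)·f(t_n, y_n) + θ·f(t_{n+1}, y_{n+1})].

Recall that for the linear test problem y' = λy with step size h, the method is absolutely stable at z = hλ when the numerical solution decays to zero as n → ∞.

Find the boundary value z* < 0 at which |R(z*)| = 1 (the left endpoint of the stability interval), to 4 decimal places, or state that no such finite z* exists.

Set f=λy, z=hλ:
  y_{n+1} = y_n + z·[5/9·y_n + 4/9·y_{n+1}] ⇒ (1 − 4/9z)y_{n+1} = (1 + 5/9z)y_n
  R(z) = (1 + 5/9z)/(1 − 4/9z).

Need |R(x)|<1, x<0.
x=-0.79: |R|=0.4153
R=−1: 1+5/9x = −1+4/9x ⇒ -1/9x=2 ⇒ x=2/(-1/9)=-18.0000
Confirm numerically:
  x=-14.584: |R|=0.94927 <1
  x=-12.098: |R|=0.89716 <1
  x=-11.373: |R|=0.87839 <1
  x=-10.803: |R|=0.86216 <1
  x=-18.212: |R|=1.00259 >1
  x=-18.023: |R|=1.00028 >1
Interval (-18.0000, 0).

left endpoint -18.0000.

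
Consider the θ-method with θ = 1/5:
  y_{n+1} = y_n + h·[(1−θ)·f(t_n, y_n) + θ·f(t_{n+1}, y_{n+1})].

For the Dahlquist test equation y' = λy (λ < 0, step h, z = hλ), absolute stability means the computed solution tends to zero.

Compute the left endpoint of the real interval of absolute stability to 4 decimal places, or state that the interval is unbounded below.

With y'=λy (z=hλ):
  y_{n+1} = y_n + z·[4/5·y_n + 1/5·y_{n+1}] ⇒ (1 − 1/5z)y_{n+1} = (1 + 4/5z)y_n
  Hence R(z) = (1 + 4/5z)/(1 − 1/5z).

Need |R(x)|<1, x<0.
x=-1.44: |R|=0.1180
R=−1: 1+4/5x = −1+1/5x ⇒ -3/5x=2 ⇒ x=2/(-3/5)=-3.3333
Confirm numerically:
  x=-2.685: |R|=0.74691 <1
  x=-2.128: |R|=0.49270 <1
  x=-1.956: |R|=0.40598 <1
  x=-1.770: |R|=0.30724 <1
  x=-3.745: |R|=1.14122 >1
  x=-3.687: |R|=1.12214 >1
So |R|<1 on (-3.3333, 0).

z* = -3.3333.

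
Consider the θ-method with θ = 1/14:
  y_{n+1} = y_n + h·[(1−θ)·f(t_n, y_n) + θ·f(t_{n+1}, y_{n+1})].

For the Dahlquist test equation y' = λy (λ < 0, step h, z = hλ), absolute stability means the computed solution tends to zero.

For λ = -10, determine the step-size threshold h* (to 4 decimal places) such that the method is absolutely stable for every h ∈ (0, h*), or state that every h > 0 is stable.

With y'=λy (z=hλ):
  y_{n+1} = y_n + z·[13/14·y_n + 1/14·y_{n+1}] ⇒ (1 − 1/14z)y_{n+1} = (1 + 13/14z)y_n
  ⇒ R(z) = (1 + 13/14z)/(1 − 1/14z).

Find x<0 with |R(x)|<1.
x=-1.33: |R|=0.2146
R=−1: 1+13/14x = −1+1/14x ⇒ -6/7x=2 ⇒ x=2/(-6/7)=-2.3333
Confirm numerically:
  x=-2.251: |R|=0.93920 <1
  x=-2.048: |R|=0.78664 <1
  x=-1.794: |R|=0.59022 <1
  x=-1.192: |R|=0.09847 <1
  x=-2.704: |R|=1.26628 >1
  x=-2.634: |R|=1.21691 >1
  x=-2.544: |R|=1.15280 >1
Interval (-2.3333, 0).

(-2.3333,0); λ=-10 ⇒ h* = (7/3)/10 = 0.2333.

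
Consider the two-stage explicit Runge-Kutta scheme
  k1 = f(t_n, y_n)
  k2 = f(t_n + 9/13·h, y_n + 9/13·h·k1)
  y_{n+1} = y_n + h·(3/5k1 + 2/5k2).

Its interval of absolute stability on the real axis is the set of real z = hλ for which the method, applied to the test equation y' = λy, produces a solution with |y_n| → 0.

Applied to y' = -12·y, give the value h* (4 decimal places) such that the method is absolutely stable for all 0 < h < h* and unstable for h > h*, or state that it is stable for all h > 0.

With y'=λy (z=hλ):
  k1=λy_n ⇒ h·k1=z·y_n;  k2=λ(1+9/13z)y_n ⇒ h·k2=z(1+9/13z)y_n
  y_{n+1}/y_n = 1 + 3/5z + 2/5z(1+9/13z) = 1 + z + 18/65z²
  Hence R(z) = 1 + z + 18/65z².

Solve |R(x)|<1 on ℝ⁻.
x=-0.53: |R|=0.5478
R=1: x+18/65x²=0 ⇒ x=−65/18=-3.6111; min R=1−1/(4·18/65)=0.0972>−1
Confirm numerically:
  x=-2.675: |R|=0.30656 <1
  x=-2.398: |R|=0.19442 <1
  x=-1.943: |R|=0.10245 <1
  x=-1.757: |R|=0.09788 <1
  x=-4.005: |R|=1.43685 >1
  x=-3.810: |R|=1.20984 >1
So |R|<1 on (-3.6111, 0).

(-3.6111,0); λ=-12 ⇒ h* = (65/18)/12 = 0.3009.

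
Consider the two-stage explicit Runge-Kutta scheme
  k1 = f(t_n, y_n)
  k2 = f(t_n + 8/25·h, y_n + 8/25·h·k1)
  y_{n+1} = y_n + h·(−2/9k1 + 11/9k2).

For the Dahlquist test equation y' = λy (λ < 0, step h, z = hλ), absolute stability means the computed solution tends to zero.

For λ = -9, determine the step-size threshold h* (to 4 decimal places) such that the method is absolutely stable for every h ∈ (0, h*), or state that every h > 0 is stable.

(-2.5568,0); λ=-9 ⇒ h* = (225/88)/9 = 0.2841.

With y'=λy (z=hλ):
  k1=λy_n ⇒ h·k1=z·y_n;  k2=λ(1+8/25z)y_n ⇒ h·k2=z(1+8/25z)y_n
  y_{n+1}/y_n = 1 − 2/9z + 11/9z(1+8/25z) = 1 + z + 88/225z²
  ⇒ R(z) = 1 + z + 88/225z².

Boundary: |R(x)|=1, x<0.
x=-0.77: |R|=0.4619
R=1: x+88/225x²=0 ⇒ x=−225/88=-2.5568; min R=1−1/(4·88/225)=0.3608>−1
Confirm numerically:
  x=-2.166: |R|=0.66892 <1
  x=-2.057: |R|=0.59789 <1
  x=-1.341: |R|=0.36233 <1
  x=-2.917: |R|=1.41092 >1
  x=-2.903: |R|=1.39305 >1
  x=-2.808: |R|=1.27586 >1
So |R|<1 on (-2.5568, 0).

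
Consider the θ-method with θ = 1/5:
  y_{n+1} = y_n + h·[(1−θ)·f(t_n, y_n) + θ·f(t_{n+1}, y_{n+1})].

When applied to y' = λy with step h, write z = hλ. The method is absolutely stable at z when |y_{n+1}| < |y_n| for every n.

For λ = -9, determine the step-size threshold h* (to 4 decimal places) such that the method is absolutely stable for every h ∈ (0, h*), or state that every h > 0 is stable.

(-3.3333,0); λ=-9 ⇒ h* = (10/3)/9 = 0.3704.

On y'=λy, z=hλ:
  y_{n+1} = y_n + z·[4/5·y_n + 1/5·y_{n+1}] ⇒ (1 − 1/5z)y_{n+1} = (1 + 4/5z)y_n
  R(z) = (1 + 4/5z)/(1 − 1/5z).

Need |R(x)|<1, x<0.
x=-0.65: |R|=0.4248
R=−1: 1+4/5x = −1+1/5x ⇒ -3/5x=2 ⇒ x=2/(-3/5)=-3.3333
Confirm numerically:
  x=-3.248: |R|=0.96896 <1
  x=-2.684: |R|=0.74649 <1
  x=-1.507: |R|=0.15798 <1
  x=-3.907: |R|=1.19322 >1
  x=-3.606: |R|=1.09505 >1
Interval (-3.3333, 0).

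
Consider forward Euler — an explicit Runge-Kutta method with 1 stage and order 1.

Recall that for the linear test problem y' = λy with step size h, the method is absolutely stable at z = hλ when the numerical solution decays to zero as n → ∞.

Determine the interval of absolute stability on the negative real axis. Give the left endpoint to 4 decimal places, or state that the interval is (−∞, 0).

z∈(-2.0000,0).

Set f=λy, z=hλ:
  order 1, 1-stage ⇒ R(z)=1+z
  (e.g. R(-1.23)=-0.23000, |R|=0.23000)

Boundary: |R(x)|=1, x<0.
x=-1.23: |R|=0.2300
|R(-2.31)|=1.3100 |R(-1.22)|=0.2200 |R(-0.84)|=0.1600
Bisect:
  x_lo=-2.6112 |R|=1.6112  x_hi=-0.1824 |R|=0.8176
  mid=-1.39679 |R|=0.39679 →hi
  mid=-2.00400 |R|=1.00400 →lo
  mid=-1.70040 |R|=0.70040 →hi
  mid=-1.85220 |R|=0.85220 →hi
  mid=-1.92810 |R|=0.92810 →hi
  mid=-1.96605 |R|=0.96605 →hi
  mid=-1.98502 |R|=0.98502 →hi
  mid=-1.99451 |R|=0.99451 →hi
  mid=-1.99926 |R|=0.99926 →hi
  ...
  [-2.00015,-2.00000] ⇒ x*=-2.0000
Stable set (-2.0000, 0).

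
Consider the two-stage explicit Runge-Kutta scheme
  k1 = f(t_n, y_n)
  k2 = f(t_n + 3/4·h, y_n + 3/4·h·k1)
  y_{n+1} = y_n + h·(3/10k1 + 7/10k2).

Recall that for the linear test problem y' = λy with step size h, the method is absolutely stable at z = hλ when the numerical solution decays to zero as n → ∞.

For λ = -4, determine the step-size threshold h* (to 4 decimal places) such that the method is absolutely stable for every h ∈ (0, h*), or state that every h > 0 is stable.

With y'=λy (z=hλ):
  k1=λy_n ⇒ h·k1=z·y_n;  k2=λ(1+3/4z)y_n ⇒ h·k2=z(1+3/4z)y_n
  y_{n+1}/y_n = 1 + 3/10z + 7/10z(1+3/4z) = 1 + z + 21/40z²
  Hence R(z) = 1 + z + 21/40z².

Find x<0 with |R(x)|<1.
x=-0.5: |R|=0.6312
R=1: x+21/40x²=0 ⇒ x=−40/21=-1.9048; min R=1−1/(4·21/40)=0.5238>−1
Confirm numerically:
  x=-1.616: |R|=0.75501 <1
  x=-1.555: |R|=0.71446 <1
  x=-1.350: |R|=0.60681 <1
  x=-1.029: |R|=0.52689 <1
  x=-2.316: |R|=1.50002 >1
  x=-2.244: |R|=1.39966 >1
Interval (-1.9048, 0).

(-1.9048,0); λ=-4 ⇒ h* = (40/21)/4 = 0.4762.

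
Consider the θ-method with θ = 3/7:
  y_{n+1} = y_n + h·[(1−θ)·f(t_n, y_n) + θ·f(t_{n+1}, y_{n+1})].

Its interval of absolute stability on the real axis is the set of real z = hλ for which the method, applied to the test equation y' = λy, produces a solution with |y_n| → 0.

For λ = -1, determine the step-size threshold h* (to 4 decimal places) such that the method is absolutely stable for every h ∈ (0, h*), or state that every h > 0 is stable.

(-14.0000,0); λ=-1 ⇒ h* = (14)/1 = 14.0000.

Set f=λy, z=hλ:
  y_{n+1} = y_n + z·[4/7·y_n + 3/7·y_{n+1}] ⇒ (1 − 3/7z)y_{n+1} = (1 + 4/7z)y_n
  ⇒ R(z) = (1 + 4/7z)/(1 − 3/7z).

Boundary: |R(x)|=1, x<0.
x=-0.41: |R|=0.6513
R=−1: 1+4/7x = −1+3/7x ⇒ -1/7x=2 ⇒ x=2/(-1/7)=-14.0000
Confirm numerically:
  x=-12.368: |R|=0.96300 <1
  x=-12.269: |R|=0.96049 <1
  x=-7.056: |R|=0.75348 <1
  x=-14.116: |R|=1.00235 >1
  x=-14.042: |R|=1.00085 >1
Stable set (-14.0000, 0).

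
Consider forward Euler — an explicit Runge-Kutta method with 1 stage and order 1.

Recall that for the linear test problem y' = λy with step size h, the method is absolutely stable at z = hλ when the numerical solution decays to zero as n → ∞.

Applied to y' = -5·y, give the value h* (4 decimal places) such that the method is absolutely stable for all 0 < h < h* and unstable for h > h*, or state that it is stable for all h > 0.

(-2.0000,0); λ=-5 ⇒ h* = 0.4000.

Set f=λy, z=hλ:
  order 1, 1-stage ⇒ R(z)=1+z
  (e.g. R(-0.46)=0.54000, |R|=0.54000)

Boundary: |R(x)|=1, x<0.
x=-0.46: |R|=0.5400
|R(-2.37)|=1.3700 |R(-1.78)|=0.7800 |R(-1.33)|=0.3300
Bisect:
  x_lo=-2.8185 |R|=1.8185  x_hi=-0.0672 |R|=0.9328
  mid=-1.44285 |R|=0.44285 →hi
  mid=-2.13065 |R|=1.13065 →lo
  mid=-1.78675 |R|=0.78675 →hi
  mid=-1.95870 |R|=0.95870 →hi
  mid=-2.04468 |R|=1.04468 →lo
  mid=-2.00169 |R|=1.00169 →lo
  mid=-1.98020 |R|=0.98020 →hi
  mid=-1.99094 |R|=0.99094 →hi
  mid=-1.99632 |R|=0.99632 →hi
  ...
  [-2.00001,-1.99984] ⇒ x*=-2.0000
Stable set (-2.0000, 0).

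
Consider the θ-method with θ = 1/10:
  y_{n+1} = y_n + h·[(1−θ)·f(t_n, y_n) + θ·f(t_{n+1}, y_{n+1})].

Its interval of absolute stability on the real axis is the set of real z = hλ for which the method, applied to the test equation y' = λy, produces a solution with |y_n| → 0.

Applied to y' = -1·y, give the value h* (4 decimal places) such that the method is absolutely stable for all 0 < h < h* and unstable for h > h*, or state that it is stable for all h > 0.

(-2.5000,0); λ=-1 ⇒ h* = (5/2)/1 = 2.5000.

Set f=λy, z=hλ:
  y_{n+1} = y_n + z·[9/10·y_n + 1/10·y_{n+1}] ⇒ (1 − 1/10z)y_{n+1} = (1 + 9/10z)y_n
  ⇒ R(z) = (1 + 9/10z)/(1 − 1/10z).

Need |R(x)|<1, x<0.
x=-0.85: |R|=0.2166
R=−1: 1+9/10x = −1+1/10x ⇒ -4/5x=2 ⇒ x=2/(-4/5)=-2.5000
Confirm numerically:
  x=-1.976: |R|=0.64997 <1
  x=-1.816: |R|=0.53690 <1
  x=-1.142: |R|=0.02495 <1
  x=-3.078: |R|=1.35357 >1
  x=-3.008: |R|=1.31242 >1
  x=-2.673: |R|=1.10921 >1
So |R|<1 on (-2.5000, 0).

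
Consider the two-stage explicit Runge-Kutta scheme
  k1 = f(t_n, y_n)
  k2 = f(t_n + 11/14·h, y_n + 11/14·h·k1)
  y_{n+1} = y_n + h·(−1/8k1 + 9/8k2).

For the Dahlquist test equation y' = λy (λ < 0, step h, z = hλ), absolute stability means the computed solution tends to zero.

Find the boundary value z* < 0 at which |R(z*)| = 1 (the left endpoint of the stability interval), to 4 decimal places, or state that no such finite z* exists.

left endpoint -1.1313.

On y'=λy, z=hλ:
  k1=λy_n ⇒ h·k1=z·y_n;  k2=λ(1+11/14z)y_n ⇒ h·k2=z(1+11/14z)y_n
  y_{n+1}/y_n = 1 − 1/8z + 9/8z(1+11/14z) = 1 + z + 99/112z²
  Hence R(z) = 1 + z + 99/112z².

Need |R(x)|<1, x<0.
x=-1.72: |R|=1.8950
R=1: x+99/112x²=0 ⇒ x=−112/99=-1.1313; min R=1−1/(4·99/112)=0.7172>−1
Confirm numerically:
  x=-0.886: |R|=0.80788 <1
  x=-0.807: |R|=0.76866 <1
  x=-0.591: |R|=0.71774 <1
  x=-0.493: |R|=0.72184 <1
  x=-1.652: |R|=1.76033 >1
  x=-1.258: |R|=1.14087 >1
Stable set (-1.1313, 0).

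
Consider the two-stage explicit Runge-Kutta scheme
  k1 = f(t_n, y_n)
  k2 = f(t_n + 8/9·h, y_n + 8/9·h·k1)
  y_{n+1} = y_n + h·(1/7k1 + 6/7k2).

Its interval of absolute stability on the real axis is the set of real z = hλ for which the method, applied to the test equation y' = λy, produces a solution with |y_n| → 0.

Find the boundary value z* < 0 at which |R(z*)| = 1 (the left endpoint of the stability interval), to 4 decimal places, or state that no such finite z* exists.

left endpoint -1.3125.

With y'=λy (z=hλ):
  k1=λy_n ⇒ h·k1=z·y_n;  k2=λ(1+8/9z)y_n ⇒ h·k2=z(1+8/9z)y_n
  y_{n+1}/y_n = 1 + 1/7z + 6/7z(1+8/9z) = 1 + z + 16/21z²
  so R(z) = 1 + z + 16/21z².

Need |R(x)|<1, x<0.
x=-0.64: |R|=0.6721
R=1: x+16/21x²=0 ⇒ x=−21/16=-1.3125; min R=1−1/(4·16/21)=0.6719>−1
Confirm numerically:
  x=-0.857: |R|=0.70258 <1
  x=-0.801: |R|=0.68784 <1
  x=-0.779: |R|=0.68336 <1
  x=-0.730: |R|=0.67602 <1
  x=-1.752: |R|=1.58667 >1
  x=-1.615: |R|=1.37222 >1
  x=-1.414: |R|=1.10935 >1
Interval (-1.3125, 0).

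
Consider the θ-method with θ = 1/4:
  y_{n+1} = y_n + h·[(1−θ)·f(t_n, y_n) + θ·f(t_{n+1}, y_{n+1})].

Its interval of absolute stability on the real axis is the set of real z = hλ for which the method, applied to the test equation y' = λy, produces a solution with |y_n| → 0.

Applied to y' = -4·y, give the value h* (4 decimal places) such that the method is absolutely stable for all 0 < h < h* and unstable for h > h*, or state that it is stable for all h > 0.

Test eqn y'=λy, z=hλ:
  y_{n+1} = y_n + z·[3/4·y_n + 1/4·y_{n+1}] ⇒ (1 − 1/4z)y_{n+1} = (1 + 3/4z)y_n
  R(z) = (1 + 3/4z)/(1 − 1/4z).

Find x<0 with |R(x)|<1.
x=-0.67: |R|=0.4261
R=−1: 1+3/4x = −1+1/4x ⇒ -1/2x=2 ⇒ x=2/(-1/2)=-4.0000
Confirm numerically:
  x=-3.209: |R|=0.78055 <1
  x=-2.733: |R|=0.62364 <1
  x=-1.915: |R|=0.29501 <1
  x=-4.592: |R|=1.13780 >1
  x=-4.508: |R|=1.11942 >1
  x=-4.172: |R|=1.04209 >1
Interval (-4.0000, 0).

(-4.0000,0); λ=-4 ⇒ h* = (4)/4 = 1.0000.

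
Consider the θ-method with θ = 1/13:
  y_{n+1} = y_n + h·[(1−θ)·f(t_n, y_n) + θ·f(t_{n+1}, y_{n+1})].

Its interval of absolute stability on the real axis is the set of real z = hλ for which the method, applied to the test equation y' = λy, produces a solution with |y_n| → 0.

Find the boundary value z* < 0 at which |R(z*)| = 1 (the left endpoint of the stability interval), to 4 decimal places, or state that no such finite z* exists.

Set f=λy, z=hλ:
  y_{n+1} = y_n + z·[12/13·y_n + 1/13·y_{n+1}] ⇒ (1 − 1/13z)y_{n+1} = (1 + 12/13z)y_n
  Hence R(z) = (1 + 12/13z)/(1 − 1/13z).

Find x<0 with |R(x)|<1.
x=-0.74: |R|=0.2999
R=−1: 1+12/13x = −1+1/13x ⇒ -11/13x=2 ⇒ x=2/(-11/13)=-2.3636
Confirm numerically:
  x=-1.988: |R|=0.72431 <1
  x=-1.733: |R|=0.52915 <1
  x=-1.252: |R|=0.14202 <1
  x=-1.012: |R|=0.06109 <1
  x=-2.582: |R|=1.15415 >1
  x=-2.573: |R|=1.14788 >1
So |R|<1 on (-2.3636, 0).

left endpoint -2.3636.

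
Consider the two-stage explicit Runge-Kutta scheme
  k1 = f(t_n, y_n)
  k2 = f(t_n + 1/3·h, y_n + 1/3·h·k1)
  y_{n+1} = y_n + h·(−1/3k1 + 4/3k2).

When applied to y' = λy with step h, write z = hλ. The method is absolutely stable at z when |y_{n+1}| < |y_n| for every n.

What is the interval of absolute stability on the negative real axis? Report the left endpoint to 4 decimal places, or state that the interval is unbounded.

(-2.2500, 0).

Set f=λy, z=hλ:
  k1=λy_n ⇒ h·k1=z·y_n;  k2=λ(1+1/3z)y_n ⇒ h·k2=z(1+1/3z)y_n
  y_{n+1}/y_n = 1 − 1/3z + 4/3z(1+1/3z) = 1 + z + 4/9z²
  R(z) = 1 + z + 4/9z².

Find x<0 with |R(x)|<1.
x=-1.19: |R|=0.4394
R=1: x+4/9x²=0 ⇒ x=−9/4=-2.2500; min R=1−1/(4·4/9)=0.4375>−1
Confirm numerically:
  x=-2.186: |R|=0.93782 <1
  x=-1.455: |R|=0.48590 <1
  x=-1.439: |R|=0.48132 <1
  x=-2.769: |R|=1.63872 >1
  x=-2.628: |R|=1.44150 >1
  x=-2.614: |R|=1.42289 >1
Stable set (-2.2500, 0).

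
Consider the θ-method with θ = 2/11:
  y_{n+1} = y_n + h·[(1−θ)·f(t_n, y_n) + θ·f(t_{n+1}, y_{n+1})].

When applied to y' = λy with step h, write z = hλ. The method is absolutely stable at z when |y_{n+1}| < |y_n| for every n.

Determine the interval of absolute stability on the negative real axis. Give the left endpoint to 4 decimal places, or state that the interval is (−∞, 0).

z∈(-3.1429,0).

On y'=λy, z=hλ:
  y_{n+1} = y_n + z·[9/11·y_n + 2/11·y_{n+1}] ⇒ (1 − 2/11z)y_{n+1} = (1 + 9/11z)y_n
  so R(z) = (1 + 9/11z)/(1 − 2/11z).

Solve |R(x)|<1 on ℝ⁻.
x=-1.57: |R|=0.2214
R=−1: 1+9/11x = −1+2/11x ⇒ -7/11x=2 ⇒ x=2/(-7/11)=-3.1429
Confirm numerically:
  x=-2.218: |R|=0.58059 <1
  x=-2.147: |R|=0.54420 <1
  x=-2.096: |R|=0.51764 <1
  x=-3.657: |R|=1.19652 >1
  x=-3.245: |R|=1.04088 >1
Stable set (-3.1429, 0).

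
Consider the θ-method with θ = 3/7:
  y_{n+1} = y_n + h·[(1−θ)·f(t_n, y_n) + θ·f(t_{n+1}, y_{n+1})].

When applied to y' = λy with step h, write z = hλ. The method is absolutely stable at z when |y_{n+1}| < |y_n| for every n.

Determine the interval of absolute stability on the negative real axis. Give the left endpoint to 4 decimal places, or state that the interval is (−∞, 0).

On y'=λy, z=hλ:
  y_{n+1} = y_n + z·[4/7·y_n + 3/7·y_{n+1}] ⇒ (1 − 3/7z)y_{n+1} = (1 + 4/7z)y_n
  so R(z) = (1 + 4/7z)/(1 − 3/7z).

Solve |R(x)|<1 on ℝ⁻.
x=-1.36: |R|=0.1408
R=−1: 1+4/7x = −1+3/7x ⇒ -1/7x=2 ⇒ x=2/(-1/7)=-14.0000
Confirm numerically:
  x=-13.529: |R|=0.99010 <1
  x=-10.882: |R|=0.92135 <1
  x=-10.342: |R|=0.90380 <1
  x=-9.818: |R|=0.88528 <1
  x=-14.359: |R|=1.00717 >1
  x=-14.225: |R|=1.00453 >1
Stable set (-14.0000, 0).

(-14.0000, 0).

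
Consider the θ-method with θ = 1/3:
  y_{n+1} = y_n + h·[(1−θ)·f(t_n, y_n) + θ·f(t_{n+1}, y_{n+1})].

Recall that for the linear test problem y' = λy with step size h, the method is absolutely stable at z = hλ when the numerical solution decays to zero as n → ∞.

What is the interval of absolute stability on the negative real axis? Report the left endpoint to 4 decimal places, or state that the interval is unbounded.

z∈(-6.0000,0).

Set f=λy, z=hλ:
  y_{n+1} = y_n + z·[2/3·y_n + 1/3·y_{n+1}] ⇒ (1 − 1/3z)y_{n+1} = (1 + 2/3z)y_n
  so R(z) = (1 + 2/3z)/(1 − 1/3z).

Solve |R(x)|<1 on ℝ⁻.
x=-1.51: |R|=0.0044
R=−1: 1+2/3x = −1+1/3x ⇒ -1/3x=2 ⇒ x=2/(-1/3)=-6.0000
Confirm numerically:
  x=-3.513: |R|=0.61815 <1
  x=-3.347: |R|=0.58201 <1
  x=-2.659: |R|=0.40961 <1
  x=-6.189: |R|=1.02057 >1
  x=-6.128: |R|=1.01402 >1
Interval (-6.0000, 0).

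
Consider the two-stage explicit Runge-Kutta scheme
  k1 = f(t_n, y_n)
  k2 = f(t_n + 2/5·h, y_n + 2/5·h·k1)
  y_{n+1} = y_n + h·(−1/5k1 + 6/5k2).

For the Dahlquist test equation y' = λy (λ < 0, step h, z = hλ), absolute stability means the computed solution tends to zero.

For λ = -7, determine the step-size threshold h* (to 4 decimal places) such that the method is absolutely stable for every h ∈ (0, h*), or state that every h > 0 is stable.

With y'=λy (z=hλ):
  k1=λy_n ⇒ h·k1=z·y_n;  k2=λ(1+2/5z)y_n ⇒ h·k2=z(1+2/5z)y_n
  y_{n+1}/y_n = 1 − 1/5z + 6/5z(1+2/5z) = 1 + z + 12/25z²
  R(z) = 1 + z + 12/25z².

Boundary: |R(x)|=1, x<0.
x=-1.49: |R|=0.5756
R=1: x+12/25x²=0 ⇒ x=−25/12=-2.0833; min R=1−1/(4·12/25)=0.4792>−1
Confirm numerically:
  x=-1.921: |R|=0.85032 <1
  x=-1.457: |R|=0.56197 <1
  x=-1.119: |R|=0.48204 <1
  x=-2.666: |R|=1.74563 >1
  x=-2.127: |R|=1.04458 >1
Interval (-2.0833, 0).

(-2.0833,0); λ=-7 ⇒ h* = (25/12)/7 = 0.2976.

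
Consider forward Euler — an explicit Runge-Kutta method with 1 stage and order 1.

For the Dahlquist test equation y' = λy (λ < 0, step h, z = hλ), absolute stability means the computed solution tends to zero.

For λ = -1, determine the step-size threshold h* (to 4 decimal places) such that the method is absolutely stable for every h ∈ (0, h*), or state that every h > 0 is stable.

(-2.0000,0); λ=-1 ⇒ h* = 2.0000.

On y'=λy, z=hλ:
  order 1, 1-stage ⇒ R(z)=1+z
  (e.g. R(-0.52)=0.48000, |R|=0.48000)

Find x<0 with |R(x)|<1.
x=-0.52: |R|=0.4800
|R(-0.9)|=0.1000 |R(-0.89)|=0.1100 |R(-0.56)|=0.4400
Bisect:
  x_lo=-2.5624 |R|=1.5624  x_hi=-0.1791 |R|=0.8209
  mid=-1.37074 |R|=0.37074 →hi
  mid=-1.96659 |R|=0.96659 →hi
  mid=-2.26451 |R|=1.26451 →lo
  mid=-2.11555 |R|=1.11555 →lo
  mid=-2.04107 |R|=1.04107 →lo
  mid=-2.00383 |R|=1.00383 →lo
  mid=-1.98521 |R|=0.98521 →hi
  ...
  [-2.00004,-1.99990] ⇒ x*=-2.0000
So |R|<1 on (-2.0000, 0).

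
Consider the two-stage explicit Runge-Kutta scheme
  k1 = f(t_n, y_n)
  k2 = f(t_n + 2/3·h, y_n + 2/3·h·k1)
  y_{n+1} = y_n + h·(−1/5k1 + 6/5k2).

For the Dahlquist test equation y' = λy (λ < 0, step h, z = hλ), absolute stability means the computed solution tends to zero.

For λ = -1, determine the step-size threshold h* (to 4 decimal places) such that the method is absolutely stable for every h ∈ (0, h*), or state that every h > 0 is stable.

(-1.2500,0); λ=-1 ⇒ h* = (5/4)/1 = 1.2500.

Test eqn y'=λy, z=hλ:
  k1=λy_n ⇒ h·k1=z·y_n;  k2=λ(1+2/3z)y_n ⇒ h·k2=z(1+2/3z)y_n
  y_{n+1}/y_n = 1 − 1/5z + 6/5z(1+2/3z) = 1 + z + 4/5z²
  Hence R(z) = 1 + z + 4/5z².

Boundary: |R(x)|=1, x<0.
x=-1.75: |R|=1.7000
R=1: x+4/5x²=0 ⇒ x=−5/4=-1.2500; min R=1−1/(4·4/5)=0.6875>−1
Confirm numerically:
  x=-0.907: |R|=0.75112 <1
  x=-0.705: |R|=0.69262 <1
  x=-0.525: |R|=0.69550 <1
  x=-0.509: |R|=0.69826 <1
  x=-1.488: |R|=1.28332 >1
  x=-1.425: |R|=1.19950 >1
  x=-1.337: |R|=1.09306 >1
Interval (-1.2500, 0).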